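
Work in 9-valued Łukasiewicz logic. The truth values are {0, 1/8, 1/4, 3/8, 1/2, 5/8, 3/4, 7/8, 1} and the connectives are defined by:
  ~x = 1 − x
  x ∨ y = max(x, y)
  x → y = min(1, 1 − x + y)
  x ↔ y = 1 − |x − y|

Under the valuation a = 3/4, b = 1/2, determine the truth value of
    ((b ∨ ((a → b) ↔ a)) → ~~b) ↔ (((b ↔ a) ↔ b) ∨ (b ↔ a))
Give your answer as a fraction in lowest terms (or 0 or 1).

a → b = 3/4 → 1/2 = 3/4
(a → b) ↔ a = 3/4 ↔ 3/4 = 1
b ∨ ((a → b) ↔ a) = 1/2 ∨ 1 = 1
~b = ~1/2 = 1/2
~~b = ~1/2 = 1/2
(b ∨ ((a → b) ↔ a)) → ~~b = 1 → 1/2 = 1/2
b ↔ a = 1/2 ↔ 3/4 = 3/4
(b ↔ a) ↔ b = 3/4 ↔ 1/2 = 3/4
b ↔ a = 1/2 ↔ 3/4 = 3/4
((b ↔ a) ↔ b) ∨ (b ↔ a) = 3/4 ∨ 3/4 = 3/4
((b ∨ ((a → b) ↔ a)) → ~~b) ↔ (((b ↔ a) ↔ b) ∨ (b ↔ a)) = 1/2 ↔ 3/4 = 3/4

3/4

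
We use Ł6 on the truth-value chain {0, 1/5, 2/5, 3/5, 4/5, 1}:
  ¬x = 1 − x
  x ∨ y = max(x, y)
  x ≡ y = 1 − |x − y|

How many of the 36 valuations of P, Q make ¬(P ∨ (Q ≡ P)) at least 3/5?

6

value 1: 1 assignment (counts)
value 4/5: 2 assignments (counts)
value 3/5: 3 assignments (counts)
value 2/5: 7 assignments
value 1/5: 12 assignments
value 0: 11 assignments
So 6 of the 36 assignments meet the threshold.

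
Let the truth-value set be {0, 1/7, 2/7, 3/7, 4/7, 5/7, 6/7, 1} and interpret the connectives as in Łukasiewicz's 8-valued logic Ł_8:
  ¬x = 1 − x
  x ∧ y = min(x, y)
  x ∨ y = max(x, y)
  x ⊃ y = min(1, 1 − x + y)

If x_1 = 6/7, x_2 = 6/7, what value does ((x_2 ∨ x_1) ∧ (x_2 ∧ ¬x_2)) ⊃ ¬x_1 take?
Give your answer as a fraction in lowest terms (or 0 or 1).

x_2 ∨ x_1 = 6/7 ∨ 6/7 = 6/7
¬x_2 = ¬6/7 = 1/7
x_2 ∧ ¬x_2 = 6/7 ∧ 1/7 = 1/7
(x_2 ∨ x_1) ∧ (x_2 ∧ ¬x_2) = 6/7 ∧ 1/7 = 1/7
¬x_1 = ¬6/7 = 1/7
((x_2 ∨ x_1) ∧ (x_2 ∧ ¬x_2)) ⊃ ¬x_1 = 1/7 ⊃ 1/7 = 1

1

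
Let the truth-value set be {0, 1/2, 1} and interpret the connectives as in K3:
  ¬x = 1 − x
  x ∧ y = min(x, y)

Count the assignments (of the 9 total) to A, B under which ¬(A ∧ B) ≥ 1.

5

A = 0, B = 0 ↦ 1  ≥
A = 0, B = 1/2 ↦ 1  ≥
A = 0, B = 1 ↦ 1  ≥
A = 1/2, B = 0 ↦ 1  ≥
A = 1/2, B = 1/2 ↦ 1/2  <
A = 1/2, B = 1 ↦ 1/2  <
A = 1, B = 0 ↦ 1  ≥
A = 1, B = 1/2 ↦ 1/2  <
A = 1, B = 1 ↦ 0  <
So 5 of the 9 assignments meet the threshold.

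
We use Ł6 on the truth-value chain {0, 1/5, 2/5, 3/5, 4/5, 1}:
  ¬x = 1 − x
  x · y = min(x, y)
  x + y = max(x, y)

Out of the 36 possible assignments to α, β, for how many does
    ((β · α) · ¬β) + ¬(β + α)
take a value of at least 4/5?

value 1: 1 assignment (counts)
value 4/5: 3 assignments (counts)
value 3/5: 5 assignments
value 2/5: 11 assignments
value 1/5: 9 assignments
value 0: 7 assignments
So 4 of the 36 assignments meet the threshold.

4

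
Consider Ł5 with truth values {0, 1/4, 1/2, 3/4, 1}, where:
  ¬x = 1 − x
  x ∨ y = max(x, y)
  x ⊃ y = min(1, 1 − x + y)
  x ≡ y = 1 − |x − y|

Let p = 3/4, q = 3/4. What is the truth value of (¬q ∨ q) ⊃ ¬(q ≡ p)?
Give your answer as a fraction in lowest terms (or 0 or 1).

1/4

¬q = ¬3/4 = 1/4
¬q ∨ q = 1/4 ∨ 3/4 = 3/4
q ≡ p = 3/4 ≡ 3/4 = 1
¬(q ≡ p) = ¬1 = 0
(¬q ∨ q) ⊃ ¬(q ≡ p) = 3/4 ⊃ 0 = 1/4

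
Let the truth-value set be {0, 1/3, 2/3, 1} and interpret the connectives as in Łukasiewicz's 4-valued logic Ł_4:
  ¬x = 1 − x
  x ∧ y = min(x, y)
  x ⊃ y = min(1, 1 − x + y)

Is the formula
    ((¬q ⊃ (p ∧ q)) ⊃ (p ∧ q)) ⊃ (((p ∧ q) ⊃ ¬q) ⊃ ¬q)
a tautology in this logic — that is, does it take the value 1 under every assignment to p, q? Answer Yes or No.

p = 0, q = 0 ↦ 1
p = 0, q = 1/3 ↦ 1
p = 0, q = 2/3 ↦ 1
p = 0, q = 1 ↦ 1
p = 1/3, q = 0 ↦ 1
p = 1/3, q = 1/3 ↦ 1
p = 1/3, q = 2/3 ↦ 1
p = 1/3, q = 1 ↦ 1
p = 2/3, q = 0 ↦ 1
p = 2/3, q = 1/3 ↦ 1
p = 2/3, q = 2/3 ↦ 1
p = 2/3, q = 1 ↦ 1
p = 1, q = 0 ↦ 1
p = 1, q = 1/3 ↦ 1
p = 1, q = 2/3 ↦ 1
p = 1, q = 1 ↦ 1
Every assignment gives a value ≥ 1.

Yes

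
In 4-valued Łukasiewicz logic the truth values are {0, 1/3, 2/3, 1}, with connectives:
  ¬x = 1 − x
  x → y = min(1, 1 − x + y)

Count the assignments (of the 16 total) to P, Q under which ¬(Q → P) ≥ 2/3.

3

P = 0, Q = 0 ↦ 0  <
P = 0, Q = 1/3 ↦ 1/3  <
P = 0, Q = 2/3 ↦ 2/3  ≥
P = 0, Q = 1 ↦ 1  ≥
P = 1/3, Q = 0 ↦ 0  <
P = 1/3, Q = 1/3 ↦ 0  <
P = 1/3, Q = 2/3 ↦ 1/3  <
P = 1/3, Q = 1 ↦ 2/3  ≥
P = 2/3, Q = 0 ↦ 0  <
P = 2/3, Q = 1/3 ↦ 0  <
P = 2/3, Q = 2/3 ↦ 0  <
P = 2/3, Q = 1 ↦ 1/3  <
P = 1, Q = 0 ↦ 0  <
P = 1, Q = 1/3 ↦ 0  <
P = 1, Q = 2/3 ↦ 0  <
P = 1, Q = 1 ↦ 0  <
So 3 of the 16 assignments meet the threshold.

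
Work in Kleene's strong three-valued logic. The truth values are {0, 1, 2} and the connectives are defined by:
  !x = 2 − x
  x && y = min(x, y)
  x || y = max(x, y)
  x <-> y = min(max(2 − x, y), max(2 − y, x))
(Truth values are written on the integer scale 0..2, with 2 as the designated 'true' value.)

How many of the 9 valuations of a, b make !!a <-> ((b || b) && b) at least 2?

2

a = 0, b = 0 ↦ 2  ≥
a = 0, b = 1 ↦ 1  <
a = 0, b = 2 ↦ 0  <
a = 1, b = 0 ↦ 1  <
a = 1, b = 1 ↦ 1  <
a = 1, b = 2 ↦ 1  <
a = 2, b = 0 ↦ 0  <
a = 2, b = 1 ↦ 1  <
a = 2, b = 2 ↦ 2  ≥
So 2 of the 9 assignments meet the threshold.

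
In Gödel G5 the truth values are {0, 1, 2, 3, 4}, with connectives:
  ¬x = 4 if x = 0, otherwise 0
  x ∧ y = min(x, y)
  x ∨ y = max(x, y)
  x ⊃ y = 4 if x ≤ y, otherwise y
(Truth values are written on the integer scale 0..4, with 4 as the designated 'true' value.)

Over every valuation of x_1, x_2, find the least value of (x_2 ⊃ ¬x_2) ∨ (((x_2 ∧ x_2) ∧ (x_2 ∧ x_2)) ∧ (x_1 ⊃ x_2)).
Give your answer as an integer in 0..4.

Take x_1 = 0, x_2 = 1:
¬x_2 = ¬1 = 0
x_2 ⊃ ¬x_2 = 1 ⊃ 0 = 0
x_2 ∧ x_2 = 1 ∧ 1 = 1
x_2 ∧ x_2 = 1 ∧ 1 = 1
(x_2 ∧ x_2) ∧ (x_2 ∧ x_2) = 1 ∧ 1 = 1
x_1 ⊃ x_2 = 0 ⊃ 1 = 4
((x_2 ∧ x_2) ∧ (x_2 ∧ x_2)) ∧ (x_1 ⊃ x_2) = 1 ∧ 4 = 1
(x_2 ⊃ ¬x_2) ∨ (((x_2 ∧ x_2) ∧ (x_2 ∧ x_2)) ∧ (x_1 ⊃ x_2)) = 0 ∨ 1 = 1
No assignment yields a value below 1, so this is the minimum.

1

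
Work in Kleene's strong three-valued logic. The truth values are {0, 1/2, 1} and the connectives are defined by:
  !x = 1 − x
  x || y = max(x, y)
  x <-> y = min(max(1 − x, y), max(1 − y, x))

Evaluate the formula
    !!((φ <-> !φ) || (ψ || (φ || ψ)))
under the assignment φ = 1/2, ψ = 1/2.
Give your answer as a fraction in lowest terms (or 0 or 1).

1/2

!φ = !1/2 = 1/2
φ <-> !φ = 1/2 <-> 1/2 = 1/2
φ || ψ = 1/2 || 1/2 = 1/2
ψ || (φ || ψ) = 1/2 || 1/2 = 1/2
(φ <-> !φ) || (ψ || (φ || ψ)) = 1/2 || 1/2 = 1/2
!((φ <-> !φ) || (ψ || (φ || ψ))) = !1/2 = 1/2
!!((φ <-> !φ) || (ψ || (φ || ψ))) = !1/2 = 1/2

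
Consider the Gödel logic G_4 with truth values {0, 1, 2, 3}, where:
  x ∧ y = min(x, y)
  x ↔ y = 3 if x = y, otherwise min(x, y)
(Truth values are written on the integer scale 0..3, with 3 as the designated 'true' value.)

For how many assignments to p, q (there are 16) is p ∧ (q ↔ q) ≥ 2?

p = 0, q = 0 ↦ 0  <
p = 0, q = 1 ↦ 0  <
p = 0, q = 2 ↦ 0  <
p = 0, q = 3 ↦ 0  <
p = 1, q = 0 ↦ 1  <
p = 1, q = 1 ↦ 1  <
p = 1, q = 2 ↦ 1  <
p = 1, q = 3 ↦ 1  <
p = 2, q = 0 ↦ 2  ≥
p = 2, q = 1 ↦ 2  ≥
p = 2, q = 2 ↦ 2  ≥
p = 2, q = 3 ↦ 2  ≥
p = 3, q = 0 ↦ 3  ≥
p = 3, q = 1 ↦ 3  ≥
p = 3, q = 2 ↦ 3  ≥
p = 3, q = 3 ↦ 3  ≥
So 8 of the 16 assignments meet the threshold.

8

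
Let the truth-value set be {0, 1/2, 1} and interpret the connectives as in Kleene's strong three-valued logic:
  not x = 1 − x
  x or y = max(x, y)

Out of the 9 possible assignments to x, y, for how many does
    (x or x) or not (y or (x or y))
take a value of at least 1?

x = 0, y = 0 ↦ 1  ≥
x = 0, y = 1/2 ↦ 1/2  <
x = 0, y = 1 ↦ 0  <
x = 1/2, y = 0 ↦ 1/2  <
x = 1/2, y = 1/2 ↦ 1/2  <
x = 1/2, y = 1 ↦ 1/2  <
x = 1, y = 0 ↦ 1  ≥
x = 1, y = 1/2 ↦ 1  ≥
x = 1, y = 1 ↦ 1  ≥
So 4 of the 9 assignments meet the threshold.

4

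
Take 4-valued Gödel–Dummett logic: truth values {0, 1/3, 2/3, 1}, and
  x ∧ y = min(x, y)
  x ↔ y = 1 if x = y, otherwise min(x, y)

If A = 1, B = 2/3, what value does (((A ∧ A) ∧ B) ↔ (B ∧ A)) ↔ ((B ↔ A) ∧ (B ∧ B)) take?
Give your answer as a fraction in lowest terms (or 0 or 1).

2/3

A ∧ A = 1 ∧ 1 = 1
(A ∧ A) ∧ B = 1 ∧ 2/3 = 2/3
B ∧ A = 2/3 ∧ 1 = 2/3
((A ∧ A) ∧ B) ↔ (B ∧ A) = 2/3 ↔ 2/3 = 1
B ↔ A = 2/3 ↔ 1 = 2/3
B ∧ B = 2/3 ∧ 2/3 = 2/3
(B ↔ A) ∧ (B ∧ B) = 2/3 ∧ 2/3 = 2/3
(((A ∧ A) ∧ B) ↔ (B ∧ A)) ↔ ((B ↔ A) ∧ (B ∧ B)) = 1 ↔ 2/3 = 2/3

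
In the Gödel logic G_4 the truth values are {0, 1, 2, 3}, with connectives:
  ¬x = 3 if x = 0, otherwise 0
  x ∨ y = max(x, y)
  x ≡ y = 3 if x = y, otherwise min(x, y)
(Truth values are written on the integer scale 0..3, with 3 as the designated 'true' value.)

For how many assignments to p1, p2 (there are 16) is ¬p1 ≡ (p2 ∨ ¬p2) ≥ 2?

3

p1 = 0, p2 = 0 ↦ 3  ≥
p1 = 0, p2 = 1 ↦ 1  <
p1 = 0, p2 = 2 ↦ 2  ≥
p1 = 0, p2 = 3 ↦ 3  ≥
p1 = 1, p2 = 0 ↦ 0  <
p1 = 1, p2 = 1 ↦ 0  <
p1 = 1, p2 = 2 ↦ 0  <
p1 = 1, p2 = 3 ↦ 0  <
p1 = 2, p2 = 0 ↦ 0  <
p1 = 2, p2 = 1 ↦ 0  <
p1 = 2, p2 = 2 ↦ 0  <
p1 = 2, p2 = 3 ↦ 0  <
p1 = 3, p2 = 0 ↦ 0  <
p1 = 3, p2 = 1 ↦ 0  <
p1 = 3, p2 = 2 ↦ 0  <
p1 = 3, p2 = 3 ↦ 0  <
So 3 of the 16 assignments meet the threshold.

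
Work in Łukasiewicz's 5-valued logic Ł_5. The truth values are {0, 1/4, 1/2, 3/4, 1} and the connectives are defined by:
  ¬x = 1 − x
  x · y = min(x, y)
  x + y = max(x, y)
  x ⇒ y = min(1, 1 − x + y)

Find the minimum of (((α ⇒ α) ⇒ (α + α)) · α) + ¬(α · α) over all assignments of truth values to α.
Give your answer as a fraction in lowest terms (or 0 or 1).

1/2

Take α = 1/2:
α ⇒ α = 1/2 ⇒ 1/2 = 1
α + α = 1/2 + 1/2 = 1/2
(α ⇒ α) ⇒ (α + α) = 1 ⇒ 1/2 = 1/2
((α ⇒ α) ⇒ (α + α)) · α = 1/2 · 1/2 = 1/2
α · α = 1/2 · 1/2 = 1/2
¬(α · α) = ¬1/2 = 1/2
(((α ⇒ α) ⇒ (α + α)) · α) + ¬(α · α) = 1/2 + 1/2 = 1/2
No assignment yields a value below 1/2, so this is the minimum.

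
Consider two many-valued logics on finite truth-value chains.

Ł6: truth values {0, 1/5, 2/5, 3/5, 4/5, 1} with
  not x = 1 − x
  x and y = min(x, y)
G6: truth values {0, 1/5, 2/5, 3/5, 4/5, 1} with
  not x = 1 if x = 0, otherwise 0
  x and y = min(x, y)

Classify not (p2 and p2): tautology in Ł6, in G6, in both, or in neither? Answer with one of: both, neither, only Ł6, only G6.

In Ł6: at p2 = 1/5 the value is 4/5 — not a tautology.
In G6: at p2 = 1/5 the value is 0 — not a tautology.

neither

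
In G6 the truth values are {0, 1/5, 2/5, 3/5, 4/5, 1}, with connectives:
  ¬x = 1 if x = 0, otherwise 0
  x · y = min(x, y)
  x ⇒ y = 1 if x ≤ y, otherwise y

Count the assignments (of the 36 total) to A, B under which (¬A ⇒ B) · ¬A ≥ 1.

value 1: 1 assignment (counts)
value 4/5: 1 assignment
value 3/5: 1 assignment
value 2/5: 1 assignment
value 1/5: 1 assignment
value 0: 31 assignments
So 1 of the 36 assignments meets the threshold.

1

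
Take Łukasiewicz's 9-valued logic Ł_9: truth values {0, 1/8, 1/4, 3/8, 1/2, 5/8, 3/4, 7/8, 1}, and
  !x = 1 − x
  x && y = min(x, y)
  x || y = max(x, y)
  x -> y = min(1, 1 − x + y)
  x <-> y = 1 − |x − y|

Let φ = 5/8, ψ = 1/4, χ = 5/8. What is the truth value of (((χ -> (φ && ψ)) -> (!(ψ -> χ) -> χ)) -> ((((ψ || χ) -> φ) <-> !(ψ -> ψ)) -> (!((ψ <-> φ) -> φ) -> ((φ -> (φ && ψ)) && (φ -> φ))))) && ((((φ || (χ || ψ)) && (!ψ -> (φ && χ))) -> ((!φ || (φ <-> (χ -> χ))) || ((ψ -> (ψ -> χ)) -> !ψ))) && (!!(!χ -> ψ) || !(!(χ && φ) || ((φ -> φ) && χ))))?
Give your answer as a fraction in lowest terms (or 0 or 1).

7/8

φ && ψ = 5/8 && 1/4 = 1/4
χ -> (φ && ψ) = 5/8 -> 1/4 = 5/8
ψ -> χ = 1/4 -> 5/8 = 1
!(ψ -> χ) = !1 = 0
!(ψ -> χ) -> χ = 0 -> 5/8 = 1
(χ -> (φ && ψ)) -> (!(ψ -> χ) -> χ) = 5/8 -> 1 = 1
ψ || χ = 1/4 || 5/8 = 5/8
(ψ || χ) -> φ = 5/8 -> 5/8 = 1
ψ -> ψ = 1/4 -> 1/4 = 1
!(ψ -> ψ) = !1 = 0
((ψ || χ) -> φ) <-> !(ψ -> ψ) = 1 <-> 0 = 0
ψ <-> φ = 1/4 <-> 5/8 = 5/8
(ψ <-> φ) -> φ = 5/8 -> 5/8 = 1
!((ψ <-> φ) -> φ) = !1 = 0
φ && ψ = 5/8 && 1/4 = 1/4
φ -> (φ && ψ) = 5/8 -> 1/4 = 5/8
φ -> φ = 5/8 -> 5/8 = 1
(φ -> (φ && ψ)) && (φ -> φ) = 5/8 && 1 = 5/8
!((ψ <-> φ) -> φ) -> ((φ -> (φ && ψ)) && (φ -> φ)) = 0 -> 5/8 = 1
(((ψ || χ) -> φ) <-> !(ψ -> ψ)) -> (!((ψ <-> φ) -> φ) -> ((φ -> (φ && ψ)) && (φ -> φ))) = 0 -> 1 = 1
((χ -> (φ && ψ)) -> (!(ψ -> χ) -> χ)) -> ((((ψ || χ) -> φ) <-> !(ψ -> ψ)) -> (!((ψ <-> φ) -> φ) -> ((φ -> (φ && ψ)) && (φ -> φ)))) = 1 -> 1 = 1
χ || ψ = 5/8 || 1/4 = 5/8
φ || (χ || ψ) = 5/8 || 5/8 = 5/8
!ψ = !1/4 = 3/4
φ && χ = 5/8 && 5/8 = 5/8
!ψ -> (φ && χ) = 3/4 -> 5/8 = 7/8
(φ || (χ || ψ)) && (!ψ -> (φ && χ)) = 5/8 && 7/8 = 5/8
!φ = !5/8 = 3/8
χ -> χ = 5/8 -> 5/8 = 1
φ <-> (χ -> χ) = 5/8 <-> 1 = 5/8
!φ || (φ <-> (χ -> χ)) = 3/8 || 5/8 = 5/8
ψ -> χ = 1/4 -> 5/8 = 1
ψ -> (ψ -> χ) = 1/4 -> 1 = 1
!ψ = !1/4 = 3/4
(ψ -> (ψ -> χ)) -> !ψ = 1 -> 3/4 = 3/4
(!φ || (φ <-> (χ -> χ))) || ((ψ -> (ψ -> χ)) -> !ψ) = 5/8 || 3/4 = 3/4
((φ || (χ || ψ)) && (!ψ -> (φ && χ))) -> ((!φ || (φ <-> (χ -> χ))) || ((ψ -> (ψ -> χ)) -> !ψ)) = 5/8 -> 3/4 = 1
!χ = !5/8 = 3/8
!χ -> ψ = 3/8 -> 1/4 = 7/8
!(!χ -> ψ) = !7/8 = 1/8
!!(!χ -> ψ) = !1/8 = 7/8
χ && φ = 5/8 && 5/8 = 5/8
!(χ && φ) = !5/8 = 3/8
φ -> φ = 5/8 -> 5/8 = 1
(φ -> φ) && χ = 1 && 5/8 = 5/8
!(χ && φ) || ((φ -> φ) && χ) = 3/8 || 5/8 = 5/8
!(!(χ && φ) || ((φ -> φ) && χ)) = !5/8 = 3/8
!!(!χ -> ψ) || !(!(χ && φ) || ((φ -> φ) && χ)) = 7/8 || 3/8 = 7/8
(((φ || (χ || ψ)) && (!ψ -> (φ && χ))) -> ((!φ || (φ <-> (χ -> χ))) || ((ψ -> (ψ -> χ)) -> !ψ))) && (!!(!χ -> ψ) || !(!(χ && φ) || ((φ -> φ) && χ))) = 1 && 7/8 = 7/8
(((χ -> (φ && ψ)) -> (!(ψ -> χ) -> χ)) -> ((((ψ || χ) -> φ) <-> !(ψ -> ψ)) -> (!((ψ <-> φ) -> φ) -> ((φ -> (φ && ψ)) && (φ -> φ))))) && ((((φ || (χ || ψ)) && (!ψ -> (φ && χ))) -> ((!φ || (φ <-> (χ -> χ))) || ((ψ -> (ψ -> χ)) -> !ψ))) && (!!(!χ -> ψ) || !(!(χ && φ) || ((φ -> φ) && χ)))) = 1 && 7/8 = 7/8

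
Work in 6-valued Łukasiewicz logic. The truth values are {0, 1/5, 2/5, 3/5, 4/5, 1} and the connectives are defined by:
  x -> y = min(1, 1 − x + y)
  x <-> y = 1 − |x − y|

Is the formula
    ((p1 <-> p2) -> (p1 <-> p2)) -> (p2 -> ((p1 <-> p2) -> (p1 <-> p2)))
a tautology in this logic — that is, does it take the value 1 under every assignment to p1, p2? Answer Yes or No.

At p1 = 1/5, p2 = 2/5, for instance:
p1 <-> p2 = 1/5 <-> 2/5 = 4/5
p1 <-> p2 = 1/5 <-> 2/5 = 4/5
(p1 <-> p2) -> (p1 <-> p2) = 4/5 -> 4/5 = 1
p2 -> ((p1 <-> p2) -> (p1 <-> p2)) = 2/5 -> 1 = 1
((p1 <-> p2) -> (p1 <-> p2)) -> (p2 -> ((p1 <-> p2) -> (p1 <-> p2))) = 1 -> 1 = 1
and checking the remaining 35 assignments likewise gives ≥ 1 in every case.

Yes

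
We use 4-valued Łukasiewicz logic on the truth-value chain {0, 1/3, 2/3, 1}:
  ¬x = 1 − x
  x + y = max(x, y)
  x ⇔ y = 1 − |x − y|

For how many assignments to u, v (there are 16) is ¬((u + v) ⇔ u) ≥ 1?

u = 0, v = 0 ↦ 0  <
u = 0, v = 1/3 ↦ 1/3  <
u = 0, v = 2/3 ↦ 2/3  <
u = 0, v = 1 ↦ 1  ≥
u = 1/3, v = 0 ↦ 0  <
u = 1/3, v = 1/3 ↦ 0  <
u = 1/3, v = 2/3 ↦ 1/3  <
u = 1/3, v = 1 ↦ 2/3  <
u = 2/3, v = 0 ↦ 0  <
u = 2/3, v = 1/3 ↦ 0  <
u = 2/3, v = 2/3 ↦ 0  <
u = 2/3, v = 1 ↦ 1/3  <
u = 1, v = 0 ↦ 0  <
u = 1, v = 1/3 ↦ 0  <
u = 1, v = 2/3 ↦ 0  <
u = 1, v = 1 ↦ 0  <
So 1 of the 16 assignments meets the threshold.

1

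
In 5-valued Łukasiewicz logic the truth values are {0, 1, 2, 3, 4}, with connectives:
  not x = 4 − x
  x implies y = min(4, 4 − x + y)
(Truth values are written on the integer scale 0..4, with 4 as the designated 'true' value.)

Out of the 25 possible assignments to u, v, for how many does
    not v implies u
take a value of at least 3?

19

value 4: 15 assignments (counts)
value 3: 4 assignments (counts)
value 2: 3 assignments
value 1: 2 assignments
value 0: 1 assignment
So 19 of the 25 assignments meet the threshold.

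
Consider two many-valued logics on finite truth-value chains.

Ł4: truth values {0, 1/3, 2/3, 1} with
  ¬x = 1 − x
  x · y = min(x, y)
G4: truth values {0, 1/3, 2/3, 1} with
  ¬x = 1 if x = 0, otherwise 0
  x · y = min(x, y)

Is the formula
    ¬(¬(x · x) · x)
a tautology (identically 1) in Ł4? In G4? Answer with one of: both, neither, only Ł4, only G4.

only G4

In Ł4: at x = 1/3 the value is 2/3 — not a tautology.
In G4: every assignment gives 1 — tautology.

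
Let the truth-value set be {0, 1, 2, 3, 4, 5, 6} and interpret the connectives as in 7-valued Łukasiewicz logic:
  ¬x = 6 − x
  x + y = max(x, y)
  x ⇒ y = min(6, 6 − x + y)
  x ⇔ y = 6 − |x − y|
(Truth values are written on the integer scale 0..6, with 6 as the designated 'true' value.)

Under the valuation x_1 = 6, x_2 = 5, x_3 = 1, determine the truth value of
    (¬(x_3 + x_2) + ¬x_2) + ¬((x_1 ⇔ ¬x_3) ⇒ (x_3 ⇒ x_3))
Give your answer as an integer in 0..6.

1

x_3 + x_2 = 1 + 5 = 5
¬(x_3 + x_2) = ¬5 = 1
¬x_2 = ¬5 = 1
¬(x_3 + x_2) + ¬x_2 = 1 + 1 = 1
¬x_3 = ¬1 = 5
x_1 ⇔ ¬x_3 = 6 ⇔ 5 = 5
x_3 ⇒ x_3 = 1 ⇒ 1 = 6
(x_1 ⇔ ¬x_3) ⇒ (x_3 ⇒ x_3) = 5 ⇒ 6 = 6
¬((x_1 ⇔ ¬x_3) ⇒ (x_3 ⇒ x_3)) = ¬6 = 0
(¬(x_3 + x_2) + ¬x_2) + ¬((x_1 ⇔ ¬x_3) ⇒ (x_3 ⇒ x_3)) = 1 + 0 = 1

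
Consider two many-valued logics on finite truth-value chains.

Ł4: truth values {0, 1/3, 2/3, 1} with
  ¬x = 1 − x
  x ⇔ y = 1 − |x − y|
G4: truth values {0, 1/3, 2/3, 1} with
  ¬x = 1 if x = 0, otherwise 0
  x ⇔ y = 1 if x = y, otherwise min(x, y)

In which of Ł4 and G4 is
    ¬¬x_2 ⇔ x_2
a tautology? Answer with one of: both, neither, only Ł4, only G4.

In Ł4: every assignment gives 1 — tautology.
In G4: at x_2 = 1/3 the value is 1/3 — not a tautology.

only Ł4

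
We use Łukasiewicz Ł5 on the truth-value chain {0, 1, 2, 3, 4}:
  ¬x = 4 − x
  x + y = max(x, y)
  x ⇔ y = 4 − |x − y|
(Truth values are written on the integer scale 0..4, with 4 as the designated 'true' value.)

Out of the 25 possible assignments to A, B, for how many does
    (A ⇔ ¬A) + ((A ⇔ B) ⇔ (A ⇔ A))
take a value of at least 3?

value 4: 9 assignments (counts)
value 3: 6 assignments (counts)
value 2: 6 assignments
value 1: 2 assignments
value 0: 2 assignments
So 15 of the 25 assignments meet the threshold.

15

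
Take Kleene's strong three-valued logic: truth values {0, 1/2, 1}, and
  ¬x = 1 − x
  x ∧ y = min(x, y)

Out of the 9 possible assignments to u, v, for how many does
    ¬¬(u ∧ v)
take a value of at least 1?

u = 0, v = 0 ↦ 0  <
u = 0, v = 1/2 ↦ 0  <
u = 0, v = 1 ↦ 0  <
u = 1/2, v = 0 ↦ 0  <
u = 1/2, v = 1/2 ↦ 1/2  <
u = 1/2, v = 1 ↦ 1/2  <
u = 1, v = 0 ↦ 0  <
u = 1, v = 1/2 ↦ 1/2  <
u = 1, v = 1 ↦ 1  ≥
So 1 of the 9 assignments meets the threshold.

1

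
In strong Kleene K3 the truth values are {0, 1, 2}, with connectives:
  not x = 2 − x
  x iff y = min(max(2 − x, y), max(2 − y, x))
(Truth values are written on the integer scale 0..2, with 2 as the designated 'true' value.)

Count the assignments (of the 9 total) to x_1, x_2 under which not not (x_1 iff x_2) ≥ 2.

x_1 = 0, x_2 = 0 ↦ 2  ≥
x_1 = 0, x_2 = 1 ↦ 1  <
x_1 = 0, x_2 = 2 ↦ 0  <
x_1 = 1, x_2 = 0 ↦ 1  <
x_1 = 1, x_2 = 1 ↦ 1  <
x_1 = 1, x_2 = 2 ↦ 1  <
x_1 = 2, x_2 = 0 ↦ 0  <
x_1 = 2, x_2 = 1 ↦ 1  <
x_1 = 2, x_2 = 2 ↦ 2  ≥
So 2 of the 9 assignments meet the threshold.

2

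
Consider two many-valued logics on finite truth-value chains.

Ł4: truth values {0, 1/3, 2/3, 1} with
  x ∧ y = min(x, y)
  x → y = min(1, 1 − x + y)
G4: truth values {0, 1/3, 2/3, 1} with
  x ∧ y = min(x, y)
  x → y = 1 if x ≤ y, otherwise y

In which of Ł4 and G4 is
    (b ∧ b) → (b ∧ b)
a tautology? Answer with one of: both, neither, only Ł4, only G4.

In Ł4: every assignment gives 1 — tautology.
In G4: every assignment gives 1 — tautology.

both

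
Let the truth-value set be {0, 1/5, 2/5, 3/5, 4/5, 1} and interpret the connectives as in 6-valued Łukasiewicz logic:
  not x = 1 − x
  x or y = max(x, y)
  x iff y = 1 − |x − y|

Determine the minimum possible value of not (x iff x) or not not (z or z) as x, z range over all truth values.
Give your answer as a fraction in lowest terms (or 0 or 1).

0

Take x = 0, z = 0:
x iff x = 0 iff 0 = 1
not (x iff x) = not 1 = 0
z or z = 0 or 0 = 0
not (z or z) = not 0 = 1
not not (z or z) = not 1 = 0
not (x iff x) or not not (z or z) = 0 or 0 = 0
No assignment yields a value below 0, so this is the minimum.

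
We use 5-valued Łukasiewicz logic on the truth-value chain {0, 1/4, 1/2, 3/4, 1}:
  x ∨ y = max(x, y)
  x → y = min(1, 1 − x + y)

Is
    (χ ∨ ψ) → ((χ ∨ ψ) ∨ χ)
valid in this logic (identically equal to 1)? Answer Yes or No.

At ψ = 1/2, χ = 1, for instance:
χ ∨ ψ = 1 ∨ 1/2 = 1
(χ ∨ ψ) ∨ χ = 1 ∨ 1 = 1
(χ ∨ ψ) → ((χ ∨ ψ) ∨ χ) = 1 → 1 = 1
and checking the remaining 24 assignments likewise gives ≥ 1 in every case.

Yes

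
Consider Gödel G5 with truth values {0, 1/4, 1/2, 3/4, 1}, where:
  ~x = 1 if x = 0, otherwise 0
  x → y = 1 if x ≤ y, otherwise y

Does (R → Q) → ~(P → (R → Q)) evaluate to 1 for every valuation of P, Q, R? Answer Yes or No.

Counterexample: take P = 0, Q = 0, R = 0.
R → Q = 0 → 0 = 1
P → (R → Q) = 0 → 1 = 1
~(P → (R → Q)) = ~1 = 0
(R → Q) → ~(P → (R → Q)) = 1 → 0 = 0
This gives 0 ≠ 1.

No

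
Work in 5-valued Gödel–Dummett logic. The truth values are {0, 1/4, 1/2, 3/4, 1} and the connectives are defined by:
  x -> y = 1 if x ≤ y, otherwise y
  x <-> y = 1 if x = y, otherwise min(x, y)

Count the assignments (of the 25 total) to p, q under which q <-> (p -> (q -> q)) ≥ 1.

value 1: 5 assignments (counts)
value 3/4: 5 assignments
value 1/2: 5 assignments
value 1/4: 5 assignments
value 0: 5 assignments
So 5 of the 25 assignments meet the threshold.

5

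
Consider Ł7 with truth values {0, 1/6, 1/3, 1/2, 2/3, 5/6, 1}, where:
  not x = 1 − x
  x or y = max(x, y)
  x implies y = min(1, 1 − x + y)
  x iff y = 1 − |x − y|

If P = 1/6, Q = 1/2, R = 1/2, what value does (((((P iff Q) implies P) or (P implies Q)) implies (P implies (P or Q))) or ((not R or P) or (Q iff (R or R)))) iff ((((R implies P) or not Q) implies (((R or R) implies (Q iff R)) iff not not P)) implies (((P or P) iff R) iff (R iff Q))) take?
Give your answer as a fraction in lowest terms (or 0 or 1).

1

P iff Q = 1/6 iff 1/2 = 2/3
(P iff Q) implies P = 2/3 implies 1/6 = 1/2
P implies Q = 1/6 implies 1/2 = 1
((P iff Q) implies P) or (P implies Q) = 1/2 or 1 = 1
P or Q = 1/6 or 1/2 = 1/2
P implies (P or Q) = 1/6 implies 1/2 = 1
(((P iff Q) implies P) or (P implies Q)) implies (P implies (P or Q)) = 1 implies 1 = 1
not R = not 1/2 = 1/2
not R or P = 1/2 or 1/6 = 1/2
R or R = 1/2 or 1/2 = 1/2
Q iff (R or R) = 1/2 iff 1/2 = 1
(not R or P) or (Q iff (R or R)) = 1/2 or 1 = 1
((((P iff Q) implies P) or (P implies Q)) implies (P implies (P or Q))) or ((not R or P) or (Q iff (R or R))) = 1 or 1 = 1
R implies P = 1/2 implies 1/6 = 2/3
not Q = not 1/2 = 1/2
(R implies P) or not Q = 2/3 or 1/2 = 2/3
R or R = 1/2 or 1/2 = 1/2
Q iff R = 1/2 iff 1/2 = 1
(R or R) implies (Q iff R) = 1/2 implies 1 = 1
not P = not 1/6 = 5/6
not not P = not 5/6 = 1/6
((R or R) implies (Q iff R)) iff not not P = 1 iff 1/6 = 1/6
((R implies P) or not Q) implies (((R or R) implies (Q iff R)) iff not not P) = 2/3 implies 1/6 = 1/2
P or P = 1/6 or 1/6 = 1/6
(P or P) iff R = 1/6 iff 1/2 = 2/3
R iff Q = 1/2 iff 1/2 = 1
((P or P) iff R) iff (R iff Q) = 2/3 iff 1 = 2/3
(((R implies P) or not Q) implies (((R or R) implies (Q iff R)) iff not not P)) implies (((P or P) iff R) iff (R iff Q)) = 1/2 implies 2/3 = 1
(((((P iff Q) implies P) or (P implies Q)) implies (P implies (P or Q))) or ((not R or P) or (Q iff (R or R)))) iff ((((R implies P) or not Q) implies (((R or R) implies (Q iff R)) iff not not P)) implies (((P or P) iff R) iff (R iff Q))) = 1 iff 1 = 1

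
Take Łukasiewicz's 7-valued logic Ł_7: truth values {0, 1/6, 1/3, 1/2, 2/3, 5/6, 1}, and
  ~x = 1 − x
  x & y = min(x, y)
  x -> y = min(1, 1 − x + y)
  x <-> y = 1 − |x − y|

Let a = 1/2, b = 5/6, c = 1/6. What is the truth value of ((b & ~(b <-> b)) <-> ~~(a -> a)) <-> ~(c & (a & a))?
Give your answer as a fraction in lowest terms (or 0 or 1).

b <-> b = 5/6 <-> 5/6 = 1
~(b <-> b) = ~1 = 0
b & ~(b <-> b) = 5/6 & 0 = 0
a -> a = 1/2 -> 1/2 = 1
~(a -> a) = ~1 = 0
~~(a -> a) = ~0 = 1
(b & ~(b <-> b)) <-> ~~(a -> a) = 0 <-> 1 = 0
a & a = 1/2 & 1/2 = 1/2
c & (a & a) = 1/6 & 1/2 = 1/6
~(c & (a & a)) = ~1/6 = 5/6
((b & ~(b <-> b)) <-> ~~(a -> a)) <-> ~(c & (a & a)) = 0 <-> 5/6 = 1/6

1/6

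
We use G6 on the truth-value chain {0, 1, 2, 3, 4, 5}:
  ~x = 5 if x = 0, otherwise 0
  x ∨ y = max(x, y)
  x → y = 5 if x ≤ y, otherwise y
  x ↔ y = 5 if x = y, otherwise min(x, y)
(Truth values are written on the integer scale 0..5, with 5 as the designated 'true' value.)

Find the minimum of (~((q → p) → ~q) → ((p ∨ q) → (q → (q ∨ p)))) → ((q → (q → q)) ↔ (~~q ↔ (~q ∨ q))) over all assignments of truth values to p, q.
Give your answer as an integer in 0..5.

0

Take p = 0, q = 0:
q → p = 0 → 0 = 5
~q = ~0 = 5
(q → p) → ~q = 5 → 5 = 5
~((q → p) → ~q) = ~5 = 0
p ∨ q = 0 ∨ 0 = 0
q ∨ p = 0 ∨ 0 = 0
q → (q ∨ p) = 0 → 0 = 5
(p ∨ q) → (q → (q ∨ p)) = 0 → 5 = 5
~((q → p) → ~q) → ((p ∨ q) → (q → (q ∨ p))) = 0 → 5 = 5
q → q = 0 → 0 = 5
q → (q → q) = 0 → 5 = 5
~q = ~0 = 5
~~q = ~5 = 0
~q = ~0 = 5
~q ∨ q = 5 ∨ 0 = 5
~~q ↔ (~q ∨ q) = 0 ↔ 5 = 0
(q → (q → q)) ↔ (~~q ↔ (~q ∨ q)) = 5 ↔ 0 = 0
(~((q → p) → ~q) → ((p ∨ q) → (q → (q ∨ p)))) → ((q → (q → q)) ↔ (~~q ↔ (~q ∨ q))) = 5 → 0 = 0
No assignment yields a value below 0, so this is the minimum.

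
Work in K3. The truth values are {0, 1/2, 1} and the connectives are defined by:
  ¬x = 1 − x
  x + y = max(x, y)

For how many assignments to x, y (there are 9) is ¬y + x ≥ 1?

x = 0, y = 0 ↦ 1  ≥
x = 0, y = 1/2 ↦ 1/2  <
x = 0, y = 1 ↦ 0  <
x = 1/2, y = 0 ↦ 1  ≥
x = 1/2, y = 1/2 ↦ 1/2  <
x = 1/2, y = 1 ↦ 1/2  <
x = 1, y = 0 ↦ 1  ≥
x = 1, y = 1/2 ↦ 1  ≥
x = 1, y = 1 ↦ 1  ≥
So 5 of the 9 assignments meet the threshold.

5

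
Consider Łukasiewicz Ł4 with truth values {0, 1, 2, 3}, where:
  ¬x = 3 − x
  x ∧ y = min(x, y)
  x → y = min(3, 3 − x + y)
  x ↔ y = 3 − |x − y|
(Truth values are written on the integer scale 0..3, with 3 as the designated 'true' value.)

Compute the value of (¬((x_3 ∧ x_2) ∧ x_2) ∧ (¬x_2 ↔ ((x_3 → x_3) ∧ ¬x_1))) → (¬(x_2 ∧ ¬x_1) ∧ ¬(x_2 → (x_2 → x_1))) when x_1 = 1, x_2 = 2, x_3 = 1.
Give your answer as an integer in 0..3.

1

x_3 ∧ x_2 = 1 ∧ 2 = 1
(x_3 ∧ x_2) ∧ x_2 = 1 ∧ 2 = 1
¬((x_3 ∧ x_2) ∧ x_2) = ¬1 = 2
¬x_2 = ¬2 = 1
x_3 → x_3 = 1 → 1 = 3
¬x_1 = ¬1 = 2
(x_3 → x_3) ∧ ¬x_1 = 3 ∧ 2 = 2
¬x_2 ↔ ((x_3 → x_3) ∧ ¬x_1) = 1 ↔ 2 = 2
¬((x_3 ∧ x_2) ∧ x_2) ∧ (¬x_2 ↔ ((x_3 → x_3) ∧ ¬x_1)) = 2 ∧ 2 = 2
¬x_1 = ¬1 = 2
x_2 ∧ ¬x_1 = 2 ∧ 2 = 2
¬(x_2 ∧ ¬x_1) = ¬2 = 1
x_2 → x_1 = 2 → 1 = 2
x_2 → (x_2 → x_1) = 2 → 2 = 3
¬(x_2 → (x_2 → x_1)) = ¬3 = 0
¬(x_2 ∧ ¬x_1) ∧ ¬(x_2 → (x_2 → x_1)) = 1 ∧ 0 = 0
(¬((x_3 ∧ x_2) ∧ x_2) ∧ (¬x_2 ↔ ((x_3 → x_3) ∧ ¬x_1))) → (¬(x_2 ∧ ¬x_1) ∧ ¬(x_2 → (x_2 → x_1))) = 2 → 0 = 1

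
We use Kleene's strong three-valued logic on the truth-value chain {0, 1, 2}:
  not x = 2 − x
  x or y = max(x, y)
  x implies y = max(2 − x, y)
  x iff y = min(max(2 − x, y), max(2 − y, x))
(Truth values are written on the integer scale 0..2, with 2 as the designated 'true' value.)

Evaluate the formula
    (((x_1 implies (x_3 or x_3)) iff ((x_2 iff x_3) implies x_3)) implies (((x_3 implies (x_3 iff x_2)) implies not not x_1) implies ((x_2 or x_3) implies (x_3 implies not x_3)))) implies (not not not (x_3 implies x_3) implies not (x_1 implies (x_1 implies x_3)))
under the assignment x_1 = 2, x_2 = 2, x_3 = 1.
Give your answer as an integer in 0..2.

1

x_3 or x_3 = 1 or 1 = 1
x_1 implies (x_3 or x_3) = 2 implies 1 = 1
x_2 iff x_3 = 2 iff 1 = 1
(x_2 iff x_3) implies x_3 = 1 implies 1 = 1
(x_1 implies (x_3 or x_3)) iff ((x_2 iff x_3) implies x_3) = 1 iff 1 = 1
x_3 iff x_2 = 1 iff 2 = 1
x_3 implies (x_3 iff x_2) = 1 implies 1 = 1
not x_1 = not 2 = 0
not not x_1 = not 0 = 2
(x_3 implies (x_3 iff x_2)) implies not not x_1 = 1 implies 2 = 2
x_2 or x_3 = 2 or 1 = 2
not x_3 = not 1 = 1
x_3 implies not x_3 = 1 implies 1 = 1
(x_2 or x_3) implies (x_3 implies not x_3) = 2 implies 1 = 1
((x_3 implies (x_3 iff x_2)) implies not not x_1) implies ((x_2 or x_3) implies (x_3 implies not x_3)) = 2 implies 1 = 1
((x_1 implies (x_3 or x_3)) iff ((x_2 iff x_3) implies x_3)) implies (((x_3 implies (x_3 iff x_2)) implies not not x_1) implies ((x_2 or x_3) implies (x_3 implies not x_3))) = 1 implies 1 = 1
x_3 implies x_3 = 1 implies 1 = 1
not (x_3 implies x_3) = not 1 = 1
not not (x_3 implies x_3) = not 1 = 1
not not not (x_3 implies x_3) = not 1 = 1
x_1 implies x_3 = 2 implies 1 = 1
x_1 implies (x_1 implies x_3) = 2 implies 1 = 1
not (x_1 implies (x_1 implies x_3)) = not 1 = 1
not not not (x_3 implies x_3) implies not (x_1 implies (x_1 implies x_3)) = 1 implies 1 = 1
(((x_1 implies (x_3 or x_3)) iff ((x_2 iff x_3) implies x_3)) implies (((x_3 implies (x_3 iff x_2)) implies not not x_1) implies ((x_2 or x_3) implies (x_3 implies not x_3)))) implies (not not not (x_3 implies x_3) implies not (x_1 implies (x_1 implies x_3))) = 1 implies 1 = 1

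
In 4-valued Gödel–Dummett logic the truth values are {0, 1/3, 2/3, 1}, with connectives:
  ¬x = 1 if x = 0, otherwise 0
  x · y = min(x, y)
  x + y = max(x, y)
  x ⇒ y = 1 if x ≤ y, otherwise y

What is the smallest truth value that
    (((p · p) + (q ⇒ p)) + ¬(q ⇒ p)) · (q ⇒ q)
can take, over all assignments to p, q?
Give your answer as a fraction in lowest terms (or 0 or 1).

Take p = 1/3, q = 2/3:
p · p = 1/3 · 1/3 = 1/3
q ⇒ p = 2/3 ⇒ 1/3 = 1/3
(p · p) + (q ⇒ p) = 1/3 + 1/3 = 1/3
q ⇒ p = 2/3 ⇒ 1/3 = 1/3
¬(q ⇒ p) = ¬1/3 = 0
((p · p) + (q ⇒ p)) + ¬(q ⇒ p) = 1/3 + 0 = 1/3
q ⇒ q = 2/3 ⇒ 2/3 = 1
(((p · p) + (q ⇒ p)) + ¬(q ⇒ p)) · (q ⇒ q) = 1/3 · 1 = 1/3
No assignment yields a value below 1/3, so this is the minimum.

1/3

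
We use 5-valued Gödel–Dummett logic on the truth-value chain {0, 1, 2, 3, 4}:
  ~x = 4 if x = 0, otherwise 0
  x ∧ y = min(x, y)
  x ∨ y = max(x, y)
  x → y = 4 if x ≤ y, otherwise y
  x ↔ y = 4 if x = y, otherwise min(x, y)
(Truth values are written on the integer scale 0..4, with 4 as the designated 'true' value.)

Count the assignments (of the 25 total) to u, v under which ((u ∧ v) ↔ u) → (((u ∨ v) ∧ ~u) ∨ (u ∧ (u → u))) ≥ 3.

value 4: 12 assignments (counts)
value 3: 3 assignments (counts)
value 2: 4 assignments
value 1: 5 assignments
value 0: 1 assignment
So 15 of the 25 assignments meet the threshold.

15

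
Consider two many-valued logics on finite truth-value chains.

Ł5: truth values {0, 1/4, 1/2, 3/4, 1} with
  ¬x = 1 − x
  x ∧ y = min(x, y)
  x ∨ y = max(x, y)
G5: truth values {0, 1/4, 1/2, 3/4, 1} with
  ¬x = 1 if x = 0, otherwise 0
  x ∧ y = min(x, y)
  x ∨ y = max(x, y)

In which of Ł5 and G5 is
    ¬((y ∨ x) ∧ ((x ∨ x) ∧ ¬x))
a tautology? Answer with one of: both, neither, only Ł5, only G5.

In Ł5: at x = 1/4, y = 0 the value is 3/4 — not a tautology.
In G5: every assignment gives 1 — tautology.

only G5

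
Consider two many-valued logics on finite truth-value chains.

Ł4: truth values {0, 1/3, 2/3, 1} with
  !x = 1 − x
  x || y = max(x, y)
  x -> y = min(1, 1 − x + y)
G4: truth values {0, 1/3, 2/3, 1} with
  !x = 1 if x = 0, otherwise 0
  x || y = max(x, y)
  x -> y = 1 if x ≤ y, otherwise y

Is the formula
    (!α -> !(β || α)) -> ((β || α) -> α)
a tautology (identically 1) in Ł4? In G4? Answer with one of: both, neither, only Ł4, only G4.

only Ł4

In Ł4: every assignment gives 1 — tautology.
In G4: at α = 1/3, β = 2/3 the value is 1/3 — not a tautology.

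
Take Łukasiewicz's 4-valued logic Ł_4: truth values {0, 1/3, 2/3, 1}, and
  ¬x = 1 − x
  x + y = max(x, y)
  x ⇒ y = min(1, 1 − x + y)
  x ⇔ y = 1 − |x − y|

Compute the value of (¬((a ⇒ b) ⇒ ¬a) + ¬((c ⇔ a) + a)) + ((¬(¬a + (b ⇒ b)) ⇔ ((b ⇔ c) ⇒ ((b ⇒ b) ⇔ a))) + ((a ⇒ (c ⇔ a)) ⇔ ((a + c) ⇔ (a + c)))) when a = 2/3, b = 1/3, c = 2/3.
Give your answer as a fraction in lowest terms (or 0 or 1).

a ⇒ b = 2/3 ⇒ 1/3 = 2/3
¬a = ¬2/3 = 1/3
(a ⇒ b) ⇒ ¬a = 2/3 ⇒ 1/3 = 2/3
¬((a ⇒ b) ⇒ ¬a) = ¬2/3 = 1/3
c ⇔ a = 2/3 ⇔ 2/3 = 1
(c ⇔ a) + a = 1 + 2/3 = 1
¬((c ⇔ a) + a) = ¬1 = 0
¬((a ⇒ b) ⇒ ¬a) + ¬((c ⇔ a) + a) = 1/3 + 0 = 1/3
¬a = ¬2/3 = 1/3
b ⇒ b = 1/3 ⇒ 1/3 = 1
¬a + (b ⇒ b) = 1/3 + 1 = 1
¬(¬a + (b ⇒ b)) = ¬1 = 0
b ⇔ c = 1/3 ⇔ 2/3 = 2/3
b ⇒ b = 1/3 ⇒ 1/3 = 1
(b ⇒ b) ⇔ a = 1 ⇔ 2/3 = 2/3
(b ⇔ c) ⇒ ((b ⇒ b) ⇔ a) = 2/3 ⇒ 2/3 = 1
¬(¬a + (b ⇒ b)) ⇔ ((b ⇔ c) ⇒ ((b ⇒ b) ⇔ a)) = 0 ⇔ 1 = 0
c ⇔ a = 2/3 ⇔ 2/3 = 1
a ⇒ (c ⇔ a) = 2/3 ⇒ 1 = 1
a + c = 2/3 + 2/3 = 2/3
a + c = 2/3 + 2/3 = 2/3
(a + c) ⇔ (a + c) = 2/3 ⇔ 2/3 = 1
(a ⇒ (c ⇔ a)) ⇔ ((a + c) ⇔ (a + c)) = 1 ⇔ 1 = 1
(¬(¬a + (b ⇒ b)) ⇔ ((b ⇔ c) ⇒ ((b ⇒ b) ⇔ a))) + ((a ⇒ (c ⇔ a)) ⇔ ((a + c) ⇔ (a + c))) = 0 + 1 = 1
(¬((a ⇒ b) ⇒ ¬a) + ¬((c ⇔ a) + a)) + ((¬(¬a + (b ⇒ b)) ⇔ ((b ⇔ c) ⇒ ((b ⇒ b) ⇔ a))) + ((a ⇒ (c ⇔ a)) ⇔ ((a + c) ⇔ (a + c)))) = 1/3 + 1 = 1

1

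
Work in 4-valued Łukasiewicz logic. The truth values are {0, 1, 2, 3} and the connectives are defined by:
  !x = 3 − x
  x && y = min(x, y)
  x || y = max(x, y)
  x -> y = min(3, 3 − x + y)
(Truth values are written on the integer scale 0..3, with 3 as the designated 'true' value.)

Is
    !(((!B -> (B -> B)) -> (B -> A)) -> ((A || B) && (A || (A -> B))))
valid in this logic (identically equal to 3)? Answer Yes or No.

No

Counterexample: take A = 0, B = 1.
!B = !1 = 2
B -> B = 1 -> 1 = 3
!B -> (B -> B) = 2 -> 3 = 3
B -> A = 1 -> 0 = 2
(!B -> (B -> B)) -> (B -> A) = 3 -> 2 = 2
A || B = 0 || 1 = 1
A -> B = 0 -> 1 = 3
A || (A -> B) = 0 || 3 = 3
(A || B) && (A || (A -> B)) = 1 && 3 = 1
((!B -> (B -> B)) -> (B -> A)) -> ((A || B) && (A || (A -> B))) = 2 -> 1 = 2
!(((!B -> (B -> B)) -> (B -> A)) -> ((A || B) && (A || (A -> B)))) = !2 = 1
This gives 1 ≠ 3.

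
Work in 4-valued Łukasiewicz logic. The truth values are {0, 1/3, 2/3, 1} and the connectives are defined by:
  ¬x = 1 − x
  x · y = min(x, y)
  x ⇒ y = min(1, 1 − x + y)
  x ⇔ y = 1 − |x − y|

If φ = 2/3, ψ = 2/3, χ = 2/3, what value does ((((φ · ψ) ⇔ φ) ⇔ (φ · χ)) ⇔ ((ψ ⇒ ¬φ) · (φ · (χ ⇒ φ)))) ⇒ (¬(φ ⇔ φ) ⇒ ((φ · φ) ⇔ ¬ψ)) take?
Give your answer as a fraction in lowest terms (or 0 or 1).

φ · ψ = 2/3 · 2/3 = 2/3
(φ · ψ) ⇔ φ = 2/3 ⇔ 2/3 = 1
φ · χ = 2/3 · 2/3 = 2/3
((φ · ψ) ⇔ φ) ⇔ (φ · χ) = 1 ⇔ 2/3 = 2/3
¬φ = ¬2/3 = 1/3
ψ ⇒ ¬φ = 2/3 ⇒ 1/3 = 2/3
χ ⇒ φ = 2/3 ⇒ 2/3 = 1
φ · (χ ⇒ φ) = 2/3 · 1 = 2/3
(ψ ⇒ ¬φ) · (φ · (χ ⇒ φ)) = 2/3 · 2/3 = 2/3
(((φ · ψ) ⇔ φ) ⇔ (φ · χ)) ⇔ ((ψ ⇒ ¬φ) · (φ · (χ ⇒ φ))) = 2/3 ⇔ 2/3 = 1
φ ⇔ φ = 2/3 ⇔ 2/3 = 1
¬(φ ⇔ φ) = ¬1 = 0
φ · φ = 2/3 · 2/3 = 2/3
¬ψ = ¬2/3 = 1/3
(φ · φ) ⇔ ¬ψ = 2/3 ⇔ 1/3 = 2/3
¬(φ ⇔ φ) ⇒ ((φ · φ) ⇔ ¬ψ) = 0 ⇒ 2/3 = 1
((((φ · ψ) ⇔ φ) ⇔ (φ · χ)) ⇔ ((ψ ⇒ ¬φ) · (φ · (χ ⇒ φ)))) ⇒ (¬(φ ⇔ φ) ⇒ ((φ · φ) ⇔ ¬ψ)) = 1 ⇒ 1 = 1

1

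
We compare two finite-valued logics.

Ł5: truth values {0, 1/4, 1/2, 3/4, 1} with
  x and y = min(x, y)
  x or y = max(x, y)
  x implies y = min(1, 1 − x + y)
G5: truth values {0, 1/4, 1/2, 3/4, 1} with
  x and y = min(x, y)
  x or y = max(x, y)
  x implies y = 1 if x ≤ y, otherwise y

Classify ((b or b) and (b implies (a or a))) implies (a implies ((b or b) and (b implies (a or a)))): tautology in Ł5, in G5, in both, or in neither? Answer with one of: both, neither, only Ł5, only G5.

both

In Ł5: every assignment gives 1 — tautology.
In G5: every assignment gives 1 — tautology.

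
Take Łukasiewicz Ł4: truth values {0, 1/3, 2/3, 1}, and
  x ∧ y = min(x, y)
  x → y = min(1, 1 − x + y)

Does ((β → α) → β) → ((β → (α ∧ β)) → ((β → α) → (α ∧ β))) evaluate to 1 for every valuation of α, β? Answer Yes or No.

α = 0, β = 0 ↦ 1
α = 0, β = 1/3 ↦ 1
α = 0, β = 2/3 ↦ 1
α = 0, β = 1 ↦ 1
α = 1/3, β = 0 ↦ 1
α = 1/3, β = 1/3 ↦ 1
α = 1/3, β = 2/3 ↦ 1
α = 1/3, β = 1 ↦ 1
α = 2/3, β = 0 ↦ 1
α = 2/3, β = 1/3 ↦ 1
α = 2/3, β = 2/3 ↦ 1
α = 2/3, β = 1 ↦ 1
α = 1, β = 0 ↦ 1
α = 1, β = 1/3 ↦ 1
α = 1, β = 2/3 ↦ 1
α = 1, β = 1 ↦ 1
Every assignment gives a value ≥ 1.

Yes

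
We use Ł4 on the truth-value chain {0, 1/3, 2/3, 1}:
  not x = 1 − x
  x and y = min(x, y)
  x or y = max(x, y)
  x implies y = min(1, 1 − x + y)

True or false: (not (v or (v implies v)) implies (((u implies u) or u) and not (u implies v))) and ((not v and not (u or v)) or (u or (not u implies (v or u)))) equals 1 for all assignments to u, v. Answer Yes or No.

Counterexample: take u = 0, v = 1/3.
v implies v = 1/3 implies 1/3 = 1
v or (v implies v) = 1/3 or 1 = 1
not (v or (v implies v)) = not 1 = 0
u implies u = 0 implies 0 = 1
(u implies u) or u = 1 or 0 = 1
u implies v = 0 implies 1/3 = 1
not (u implies v) = not 1 = 0
((u implies u) or u) and not (u implies v) = 1 and 0 = 0
not (v or (v implies v)) implies (((u implies u) or u) and not (u implies v)) = 0 implies 0 = 1
not v = not 1/3 = 2/3
u or v = 0 or 1/3 = 1/3
not (u or v) = not 1/3 = 2/3
not v and not (u or v) = 2/3 and 2/3 = 2/3
not u = not 0 = 1
v or u = 1/3 or 0 = 1/3
not u implies (v or u) = 1 implies 1/3 = 1/3
u or (not u implies (v or u)) = 0 or 1/3 = 1/3
(not v and not (u or v)) or (u or (not u implies (v or u))) = 2/3 or 1/3 = 2/3
(not (v or (v implies v)) implies (((u implies u) or u) and not (u implies v))) and ((not v and not (u or v)) or (u or (not u implies (v or u)))) = 1 and 2/3 = 2/3
This gives 2/3 ≠ 1.

No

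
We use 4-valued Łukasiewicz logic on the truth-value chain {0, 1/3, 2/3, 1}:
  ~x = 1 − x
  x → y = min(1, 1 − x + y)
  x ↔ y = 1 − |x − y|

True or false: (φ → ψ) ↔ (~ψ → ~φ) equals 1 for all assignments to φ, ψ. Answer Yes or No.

Yes

φ = 0, ψ = 0 ↦ 1
φ = 0, ψ = 1/3 ↦ 1
φ = 0, ψ = 2/3 ↦ 1
φ = 0, ψ = 1 ↦ 1
φ = 1/3, ψ = 0 ↦ 1
φ = 1/3, ψ = 1/3 ↦ 1
φ = 1/3, ψ = 2/3 ↦ 1
φ = 1/3, ψ = 1 ↦ 1
φ = 2/3, ψ = 0 ↦ 1
φ = 2/3, ψ = 1/3 ↦ 1
φ = 2/3, ψ = 2/3 ↦ 1
φ = 2/3, ψ = 1 ↦ 1
φ = 1, ψ = 0 ↦ 1
φ = 1, ψ = 1/3 ↦ 1
φ = 1, ψ = 2/3 ↦ 1
φ = 1, ψ = 1 ↦ 1
Every assignment gives a value ≥ 1.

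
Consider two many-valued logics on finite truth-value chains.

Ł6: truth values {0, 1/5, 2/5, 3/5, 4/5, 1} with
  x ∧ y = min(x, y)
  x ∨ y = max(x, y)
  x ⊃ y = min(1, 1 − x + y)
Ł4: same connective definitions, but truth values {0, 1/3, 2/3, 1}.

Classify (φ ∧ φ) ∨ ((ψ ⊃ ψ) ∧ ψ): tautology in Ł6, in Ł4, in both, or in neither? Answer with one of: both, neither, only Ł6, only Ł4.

In Ł6: at φ = 0, ψ = 0 the value is 0 — not a tautology.
In Ł4: at φ = 0, ψ = 0 the value is 0 — not a tautology.

neither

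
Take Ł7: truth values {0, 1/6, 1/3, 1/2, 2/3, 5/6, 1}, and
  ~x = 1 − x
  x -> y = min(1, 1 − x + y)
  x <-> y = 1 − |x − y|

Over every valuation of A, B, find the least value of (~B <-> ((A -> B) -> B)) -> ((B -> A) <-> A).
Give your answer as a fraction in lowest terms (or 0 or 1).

1/2

Take A = 0, B = 1/2:
~B = ~1/2 = 1/2
A -> B = 0 -> 1/2 = 1
(A -> B) -> B = 1 -> 1/2 = 1/2
~B <-> ((A -> B) -> B) = 1/2 <-> 1/2 = 1
B -> A = 1/2 -> 0 = 1/2
(B -> A) <-> A = 1/2 <-> 0 = 1/2
(~B <-> ((A -> B) -> B)) -> ((B -> A) <-> A) = 1 -> 1/2 = 1/2
No assignment yields a value below 1/2, so this is the minimum.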